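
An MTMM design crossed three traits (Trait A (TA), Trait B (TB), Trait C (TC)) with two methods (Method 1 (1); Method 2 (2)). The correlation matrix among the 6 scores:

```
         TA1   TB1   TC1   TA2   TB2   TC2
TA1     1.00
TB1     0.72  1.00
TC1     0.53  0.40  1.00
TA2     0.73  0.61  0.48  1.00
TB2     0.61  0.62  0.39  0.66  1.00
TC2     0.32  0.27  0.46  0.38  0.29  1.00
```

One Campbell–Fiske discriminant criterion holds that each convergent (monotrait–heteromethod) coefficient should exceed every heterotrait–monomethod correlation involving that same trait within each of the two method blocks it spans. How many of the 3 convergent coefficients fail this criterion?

2

Convergent coefficients and their comparison sets:
TA (methods 1·2): 0.73 vs {0.72, 0.66, 0.53, 0.38} → pass.
TB (methods 1·2): 0.62 vs {0.72, 0.66, 0.40, 0.29} → fail.
TC (methods 1·2): 0.46 vs {0.53, 0.38, 0.40, 0.29} → fail.
2 of 3 fail.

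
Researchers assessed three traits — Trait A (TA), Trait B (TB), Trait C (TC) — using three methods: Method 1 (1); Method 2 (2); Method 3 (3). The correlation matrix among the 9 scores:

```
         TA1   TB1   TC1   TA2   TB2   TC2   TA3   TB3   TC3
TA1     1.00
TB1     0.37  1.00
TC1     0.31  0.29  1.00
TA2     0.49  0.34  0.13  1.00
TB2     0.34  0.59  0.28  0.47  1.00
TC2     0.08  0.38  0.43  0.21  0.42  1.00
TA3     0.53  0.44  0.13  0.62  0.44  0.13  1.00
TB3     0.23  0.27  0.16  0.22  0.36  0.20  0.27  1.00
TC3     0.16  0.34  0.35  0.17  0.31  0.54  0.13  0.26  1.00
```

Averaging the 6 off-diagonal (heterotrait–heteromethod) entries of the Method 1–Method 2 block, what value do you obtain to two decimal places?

0.26

HTHM values (method 1 × method 2): 0.34, 0.08, 0.34, 0.38, 0.13, 0.28; mean = 1.55/6 = 0.26.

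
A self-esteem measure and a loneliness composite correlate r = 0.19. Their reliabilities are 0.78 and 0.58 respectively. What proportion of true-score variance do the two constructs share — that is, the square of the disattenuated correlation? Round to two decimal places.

0.08

Disattenuated r = 0.19 / √(0.78 × 0.58) = 0.19 / 0.6726 = 0.2825.
Shared true-score variance = 0.2825² = 0.0798 ≈ 0.08.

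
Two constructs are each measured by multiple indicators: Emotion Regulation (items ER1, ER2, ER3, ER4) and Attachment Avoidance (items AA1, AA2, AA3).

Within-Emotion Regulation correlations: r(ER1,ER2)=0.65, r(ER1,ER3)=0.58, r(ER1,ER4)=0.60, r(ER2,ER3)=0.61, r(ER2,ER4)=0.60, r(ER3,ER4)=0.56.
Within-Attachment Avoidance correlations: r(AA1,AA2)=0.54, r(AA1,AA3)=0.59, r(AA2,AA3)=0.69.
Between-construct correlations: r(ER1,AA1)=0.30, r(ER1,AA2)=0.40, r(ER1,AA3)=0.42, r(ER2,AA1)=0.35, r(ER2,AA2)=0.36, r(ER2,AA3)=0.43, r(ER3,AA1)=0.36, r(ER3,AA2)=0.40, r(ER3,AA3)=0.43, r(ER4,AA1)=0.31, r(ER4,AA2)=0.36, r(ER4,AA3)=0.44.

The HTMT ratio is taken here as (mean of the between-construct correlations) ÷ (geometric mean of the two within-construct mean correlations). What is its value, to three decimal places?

Mean heterotrait r = 4.56/12 = 0.3800.
Mean within-ER = 3.60/6 = 0.6000; mean within-AA = 1.82/3 = 0.6067.
Geometric mean = √(0.6000 × 0.6067) = 0.6033.
HTMT = 0.3800 / 0.6033 = 0.630.

0.630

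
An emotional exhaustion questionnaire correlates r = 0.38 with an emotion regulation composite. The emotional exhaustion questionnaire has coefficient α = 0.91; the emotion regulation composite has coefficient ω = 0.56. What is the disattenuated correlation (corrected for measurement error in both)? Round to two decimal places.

0.53

r_true = r_obs / √(r_xx · r_yy) = 0.38 / √(0.91 × 0.56) = 0.38 / √0.5096 = 0.38 / 0.7139 ≈ 0.53.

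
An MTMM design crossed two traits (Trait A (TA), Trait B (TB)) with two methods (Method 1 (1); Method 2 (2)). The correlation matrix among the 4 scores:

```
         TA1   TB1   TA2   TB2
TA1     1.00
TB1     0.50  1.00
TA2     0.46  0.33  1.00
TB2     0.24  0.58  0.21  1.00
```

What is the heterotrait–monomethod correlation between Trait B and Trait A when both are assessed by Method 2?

Different traits, same method: r(TB2, TA2) = 0.21.

0.21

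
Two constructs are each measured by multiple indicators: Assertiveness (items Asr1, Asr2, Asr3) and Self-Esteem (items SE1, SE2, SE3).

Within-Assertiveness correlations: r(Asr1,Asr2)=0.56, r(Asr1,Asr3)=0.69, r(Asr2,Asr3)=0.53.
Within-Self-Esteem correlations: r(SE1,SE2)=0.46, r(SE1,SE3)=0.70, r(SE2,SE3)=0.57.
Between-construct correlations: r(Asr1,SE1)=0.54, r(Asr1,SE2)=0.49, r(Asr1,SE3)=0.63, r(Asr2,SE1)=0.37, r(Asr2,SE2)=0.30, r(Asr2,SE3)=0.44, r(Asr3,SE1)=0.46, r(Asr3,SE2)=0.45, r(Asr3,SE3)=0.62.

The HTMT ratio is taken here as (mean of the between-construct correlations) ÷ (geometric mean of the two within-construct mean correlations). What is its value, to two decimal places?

0.82

Mean heterotrait r = 4.30/9 = 0.4778.
Mean within-Asr = 1.78/3 = 0.5933; mean within-SE = 1.73/3 = 0.5767.
Geometric mean = √(0.5933 × 0.5767) = 0.5849.
HTMT = 0.4778 / 0.5849 = 0.82.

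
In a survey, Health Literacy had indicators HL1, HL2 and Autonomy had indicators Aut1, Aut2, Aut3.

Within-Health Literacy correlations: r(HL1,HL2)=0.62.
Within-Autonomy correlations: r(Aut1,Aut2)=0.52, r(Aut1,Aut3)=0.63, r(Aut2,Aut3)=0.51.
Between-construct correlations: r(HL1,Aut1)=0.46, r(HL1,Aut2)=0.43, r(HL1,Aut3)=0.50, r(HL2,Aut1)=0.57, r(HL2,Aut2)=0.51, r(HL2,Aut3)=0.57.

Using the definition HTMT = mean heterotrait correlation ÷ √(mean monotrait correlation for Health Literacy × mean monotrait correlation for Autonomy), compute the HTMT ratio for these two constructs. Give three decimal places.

0.865

Mean heterotrait r = 3.04/6 = 0.5067.
Mean within-HL = 0.62/1 = 0.6200; mean within-Aut = 1.66/3 = 0.5533.
Geometric mean = √(0.6200 × 0.5533) = 0.5857.
HTMT = 0.5067 / 0.5857 = 0.865.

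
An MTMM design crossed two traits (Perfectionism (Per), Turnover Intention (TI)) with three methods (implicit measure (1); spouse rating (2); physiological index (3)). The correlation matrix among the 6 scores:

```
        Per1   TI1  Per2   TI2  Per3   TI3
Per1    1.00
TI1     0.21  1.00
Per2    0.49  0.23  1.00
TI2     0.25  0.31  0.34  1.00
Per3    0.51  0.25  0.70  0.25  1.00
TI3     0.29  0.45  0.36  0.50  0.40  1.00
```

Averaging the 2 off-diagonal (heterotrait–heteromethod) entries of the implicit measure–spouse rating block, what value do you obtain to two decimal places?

0.24

HTHM values (method 1 × method 2): 0.25, 0.23; mean = 0.48/2 = 0.24.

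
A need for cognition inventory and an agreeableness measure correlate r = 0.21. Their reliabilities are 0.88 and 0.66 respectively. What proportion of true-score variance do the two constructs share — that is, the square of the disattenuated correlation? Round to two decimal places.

0.08

Disattenuated r = 0.21 / √(0.88 × 0.66) = 0.21 / 0.7621 = 0.2756.
Shared true-score variance = 0.2756² = 0.0760 ≈ 0.08.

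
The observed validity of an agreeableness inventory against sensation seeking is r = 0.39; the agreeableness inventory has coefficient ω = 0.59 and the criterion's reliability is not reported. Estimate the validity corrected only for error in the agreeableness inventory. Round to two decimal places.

0.51

Single correction: r_c = r_obs / √r_xx = 0.39 / √0.59 = 0.39 / 0.7681 ≈ 0.51.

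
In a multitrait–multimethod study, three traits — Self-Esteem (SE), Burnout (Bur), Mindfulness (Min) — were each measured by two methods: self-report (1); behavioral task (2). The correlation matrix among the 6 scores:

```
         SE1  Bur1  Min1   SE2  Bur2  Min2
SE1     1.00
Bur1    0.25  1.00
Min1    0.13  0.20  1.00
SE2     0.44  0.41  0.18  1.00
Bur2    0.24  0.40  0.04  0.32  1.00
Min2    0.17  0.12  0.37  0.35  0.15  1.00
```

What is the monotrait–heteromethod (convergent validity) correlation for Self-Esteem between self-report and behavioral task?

0.44

Same trait (SE), different methods: r(SE1, SE2) = 0.44.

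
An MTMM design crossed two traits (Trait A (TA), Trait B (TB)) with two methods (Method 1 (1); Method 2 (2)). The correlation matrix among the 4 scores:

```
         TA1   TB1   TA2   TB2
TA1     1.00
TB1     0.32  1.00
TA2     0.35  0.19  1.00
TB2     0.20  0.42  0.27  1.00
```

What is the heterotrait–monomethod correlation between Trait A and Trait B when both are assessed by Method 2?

0.27

Different traits, same method: r(TA2, TB2) = 0.27.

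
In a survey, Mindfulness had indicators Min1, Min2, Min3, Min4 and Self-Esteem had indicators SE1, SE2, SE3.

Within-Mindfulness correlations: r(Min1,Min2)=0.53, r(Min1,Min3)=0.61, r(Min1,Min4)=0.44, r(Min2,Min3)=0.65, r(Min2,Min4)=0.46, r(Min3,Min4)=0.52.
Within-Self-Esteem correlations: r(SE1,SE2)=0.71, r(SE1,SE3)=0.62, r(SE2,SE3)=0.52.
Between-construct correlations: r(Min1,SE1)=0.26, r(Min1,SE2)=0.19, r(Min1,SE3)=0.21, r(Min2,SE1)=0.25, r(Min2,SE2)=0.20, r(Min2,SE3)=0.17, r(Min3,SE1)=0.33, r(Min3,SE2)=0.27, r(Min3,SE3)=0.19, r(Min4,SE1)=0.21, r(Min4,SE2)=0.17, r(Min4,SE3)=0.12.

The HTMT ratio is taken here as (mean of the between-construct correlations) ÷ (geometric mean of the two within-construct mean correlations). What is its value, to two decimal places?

0.37

Mean between = 2.57/12 = 0.2142.
Mean within-Min = 3.21/6 = 0.5350; mean within-SE = 1.85/3 = 0.6167.
Geometric mean = √(0.5350 × 0.6167) = 0.5744.
HTMT = 0.2142 / 0.5744 = 0.37.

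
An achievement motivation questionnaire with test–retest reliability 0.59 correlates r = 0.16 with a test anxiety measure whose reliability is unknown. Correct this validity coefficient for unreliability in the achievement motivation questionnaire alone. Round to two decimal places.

Single correction: r_c = r_obs / √r_xx = 0.16 / √0.59 = 0.16 / 0.7681 ≈ 0.21.

0.21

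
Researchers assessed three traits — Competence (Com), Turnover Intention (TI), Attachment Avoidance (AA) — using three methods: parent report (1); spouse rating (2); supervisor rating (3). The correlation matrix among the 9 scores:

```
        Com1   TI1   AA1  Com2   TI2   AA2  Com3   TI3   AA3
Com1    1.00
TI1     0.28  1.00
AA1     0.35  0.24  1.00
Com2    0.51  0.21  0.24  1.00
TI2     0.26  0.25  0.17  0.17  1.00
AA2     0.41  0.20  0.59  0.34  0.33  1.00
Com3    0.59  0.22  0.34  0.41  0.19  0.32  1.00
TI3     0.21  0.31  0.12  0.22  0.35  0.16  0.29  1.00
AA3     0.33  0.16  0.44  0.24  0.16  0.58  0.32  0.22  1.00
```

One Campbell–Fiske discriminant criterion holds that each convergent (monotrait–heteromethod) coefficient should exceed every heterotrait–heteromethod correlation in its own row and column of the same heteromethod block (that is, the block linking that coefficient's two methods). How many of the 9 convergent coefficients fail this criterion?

Each convergent coefficient versus the relevant comparison correlations:
Com (methods 1·2): 0.51 vs {0.26, 0.21, 0.41, 0.24} → pass.
Com (methods 1·3): 0.59 vs {0.21, 0.22, 0.33, 0.34} → pass.
Com (methods 2·3): 0.41 vs {0.22, 0.19, 0.24, 0.32} → pass.
TI (methods 1·2): 0.25 vs {0.21, 0.26, 0.20, 0.17} → fail.
TI (methods 1·3): 0.31 vs {0.22, 0.21, 0.16, 0.12} → pass.
TI (methods 2·3): 0.35 vs {0.19, 0.22, 0.16, 0.16} → pass.
AA (methods 1·2): 0.59 vs {0.24, 0.41, 0.17, 0.20} → pass.
AA (methods 1·3): 0.44 vs {0.34, 0.33, 0.12, 0.16} → pass.
AA (methods 2·3): 0.58 vs {0.32, 0.24, 0.16, 0.16} → pass.
1 of 9 fail.

1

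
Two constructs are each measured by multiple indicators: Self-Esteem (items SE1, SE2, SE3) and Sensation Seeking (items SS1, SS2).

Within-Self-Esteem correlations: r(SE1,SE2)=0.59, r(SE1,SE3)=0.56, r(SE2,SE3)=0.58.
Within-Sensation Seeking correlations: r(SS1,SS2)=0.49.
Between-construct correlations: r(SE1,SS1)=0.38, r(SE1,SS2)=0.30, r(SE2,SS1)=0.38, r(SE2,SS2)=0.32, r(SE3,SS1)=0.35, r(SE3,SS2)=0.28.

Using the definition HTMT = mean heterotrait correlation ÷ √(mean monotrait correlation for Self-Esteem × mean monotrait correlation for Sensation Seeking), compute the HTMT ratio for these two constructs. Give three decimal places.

0.630

Between-construct mean = 2.01/6 = 0.3350.
Mean within-SE = 1.73/3 = 0.5767; mean within-SS = 0.49/1 = 0.4900.
Geometric mean = √(0.5767 × 0.4900) = 0.5316.
HTMT = 0.3350 / 0.5316 = 0.630.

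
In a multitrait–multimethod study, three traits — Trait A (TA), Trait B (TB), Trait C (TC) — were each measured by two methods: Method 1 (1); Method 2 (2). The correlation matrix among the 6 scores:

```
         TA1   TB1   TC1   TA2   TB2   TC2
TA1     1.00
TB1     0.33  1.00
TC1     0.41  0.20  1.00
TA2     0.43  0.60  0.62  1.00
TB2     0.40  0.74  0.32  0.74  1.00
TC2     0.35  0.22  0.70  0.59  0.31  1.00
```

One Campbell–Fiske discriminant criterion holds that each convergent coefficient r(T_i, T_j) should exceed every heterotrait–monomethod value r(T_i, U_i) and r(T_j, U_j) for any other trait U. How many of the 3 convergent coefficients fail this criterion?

2

Each convergent coefficient versus the relevant comparison correlations:
TA (methods 1·2): 0.43 vs {0.33, 0.74, 0.41, 0.59} → fail.
TB (methods 1·2): 0.74 vs {0.33, 0.74, 0.20, 0.31} → fail.
TC (methods 1·2): 0.70 vs {0.41, 0.59, 0.20, 0.31} → pass.
2 of 3 fail.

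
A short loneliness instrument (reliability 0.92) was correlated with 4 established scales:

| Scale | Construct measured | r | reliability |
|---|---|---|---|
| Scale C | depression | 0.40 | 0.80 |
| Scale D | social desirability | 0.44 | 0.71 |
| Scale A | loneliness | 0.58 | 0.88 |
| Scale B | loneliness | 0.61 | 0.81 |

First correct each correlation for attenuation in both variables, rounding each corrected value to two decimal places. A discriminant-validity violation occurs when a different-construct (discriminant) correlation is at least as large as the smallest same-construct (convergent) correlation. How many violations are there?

0

Disattenuated r (r / √(r_scale · r_new)):
  Scale C (disc): 0.40 / √(0.80·0.92) = 0.47
  Scale D (disc): 0.44 / √(0.71·0.92) = 0.54
  Scale A (conv): 0.58 / √(0.88·0.92) = 0.64
  Scale B (conv): 0.61 / √(0.81·0.92) = 0.71
Smallest convergent = 0.64. Discriminant values: 0.47, 0.54; count ≥ 0.64 → 0.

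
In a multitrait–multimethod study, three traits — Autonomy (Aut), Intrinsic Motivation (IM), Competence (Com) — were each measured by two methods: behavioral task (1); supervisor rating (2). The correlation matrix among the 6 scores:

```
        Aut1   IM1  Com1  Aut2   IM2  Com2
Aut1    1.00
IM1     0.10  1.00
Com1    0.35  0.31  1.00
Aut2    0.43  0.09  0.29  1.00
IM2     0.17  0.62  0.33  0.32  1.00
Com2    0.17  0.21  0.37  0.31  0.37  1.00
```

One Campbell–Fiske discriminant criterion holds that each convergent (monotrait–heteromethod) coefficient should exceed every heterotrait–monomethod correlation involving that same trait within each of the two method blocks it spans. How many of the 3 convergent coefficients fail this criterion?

1

Each convergent coefficient versus the relevant comparison correlations:
Aut (methods 1·2): 0.43 vs {0.10, 0.32, 0.35, 0.31} → pass.
IM (methods 1·2): 0.62 vs {0.10, 0.32, 0.31, 0.37} → pass.
Com (methods 1·2): 0.37 vs {0.35, 0.31, 0.31, 0.37} → fail.
1 of 3 fail.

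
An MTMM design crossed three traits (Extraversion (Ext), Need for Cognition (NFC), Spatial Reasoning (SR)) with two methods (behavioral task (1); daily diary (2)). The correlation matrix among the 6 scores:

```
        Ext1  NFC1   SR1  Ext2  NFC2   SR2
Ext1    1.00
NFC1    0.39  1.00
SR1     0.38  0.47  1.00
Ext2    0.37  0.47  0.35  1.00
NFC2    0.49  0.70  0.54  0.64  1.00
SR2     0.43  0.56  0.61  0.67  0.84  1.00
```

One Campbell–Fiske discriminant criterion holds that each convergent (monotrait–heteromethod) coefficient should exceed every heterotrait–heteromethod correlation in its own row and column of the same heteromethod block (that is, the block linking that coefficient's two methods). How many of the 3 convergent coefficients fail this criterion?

Convergent coefficients and their comparison sets:
Ext (methods 1·2): 0.37 vs {0.49, 0.47, 0.43, 0.35} → fail.
NFC (methods 1·2): 0.70 vs {0.47, 0.49, 0.56, 0.54} → pass.
SR (methods 1·2): 0.61 vs {0.35, 0.43, 0.54, 0.56} → pass.
1 of 3 fail.

1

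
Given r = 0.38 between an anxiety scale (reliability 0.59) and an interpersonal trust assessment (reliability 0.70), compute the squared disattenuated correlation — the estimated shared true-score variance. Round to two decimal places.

Disattenuated r = 0.38 / √(0.59 × 0.70) = 0.38 / 0.6427 = 0.5913.
Shared true-score variance = 0.5913² = 0.3496 ≈ 0.35.

0.35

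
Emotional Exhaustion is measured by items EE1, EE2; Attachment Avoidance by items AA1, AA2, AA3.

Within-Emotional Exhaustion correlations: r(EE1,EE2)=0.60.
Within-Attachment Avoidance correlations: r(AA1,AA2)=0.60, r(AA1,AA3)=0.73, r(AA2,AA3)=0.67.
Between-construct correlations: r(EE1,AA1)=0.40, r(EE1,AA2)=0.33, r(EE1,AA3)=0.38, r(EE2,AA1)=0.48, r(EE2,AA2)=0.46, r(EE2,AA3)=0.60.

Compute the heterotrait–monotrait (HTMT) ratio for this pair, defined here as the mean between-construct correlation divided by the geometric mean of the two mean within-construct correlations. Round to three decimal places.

0.698

Mean heterotrait r = 2.65/6 = 0.4417.
Mean within-EE = 0.60/1 = 0.6000; mean within-AA = 2.00/3 = 0.6667.
Geometric mean = √(0.6000 × 0.6667) = 0.6325.
HTMT = 0.4417 / 0.6325 = 0.698.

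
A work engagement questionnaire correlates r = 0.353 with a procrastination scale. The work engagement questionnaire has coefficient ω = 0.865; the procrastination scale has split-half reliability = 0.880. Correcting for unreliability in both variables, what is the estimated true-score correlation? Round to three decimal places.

0.405

r_true = r_obs / √(r_xx · r_yy) = 0.353 / √(0.865 × 0.880) = 0.353 / √0.761200 = 0.353 / 0.8725 ≈ 0.405.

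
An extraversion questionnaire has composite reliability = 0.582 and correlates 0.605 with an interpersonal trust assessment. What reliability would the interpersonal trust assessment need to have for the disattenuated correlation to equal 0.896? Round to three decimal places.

r_true = r_obs / √(r_xx · r_yy) ⇒ 0.896 = 0.605 / √(0.582 · r_yy).
√(0.582 · r_yy) = 0.605 / 0.896 = 0.6752; 0.582 · r_yy = 0.4559; r_yy = 0.4559 / 0.582 ≈ 0.783.

0.783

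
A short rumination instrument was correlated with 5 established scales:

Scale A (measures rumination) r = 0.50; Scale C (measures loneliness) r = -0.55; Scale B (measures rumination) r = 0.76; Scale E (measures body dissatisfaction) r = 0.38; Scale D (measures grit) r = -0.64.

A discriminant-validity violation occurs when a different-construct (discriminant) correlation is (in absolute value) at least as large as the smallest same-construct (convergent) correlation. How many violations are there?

2

Convergent (same construct = rumination): Scale A, Scale B.
Smallest convergent = 0.50. Discriminant |r|: 0.55, 0.38, 0.64; count ≥ 0.50 → 2.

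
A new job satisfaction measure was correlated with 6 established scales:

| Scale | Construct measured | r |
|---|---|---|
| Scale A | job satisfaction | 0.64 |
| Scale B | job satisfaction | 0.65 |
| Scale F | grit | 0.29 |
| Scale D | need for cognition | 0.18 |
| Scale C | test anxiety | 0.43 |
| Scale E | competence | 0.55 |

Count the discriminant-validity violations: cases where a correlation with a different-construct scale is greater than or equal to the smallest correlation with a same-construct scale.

Convergent (same construct = job satisfaction): Scale A, Scale B.
Smallest convergent = 0.64. Discriminant values: 0.29, 0.18, 0.43, 0.55; count ≥ 0.64 → 0.

0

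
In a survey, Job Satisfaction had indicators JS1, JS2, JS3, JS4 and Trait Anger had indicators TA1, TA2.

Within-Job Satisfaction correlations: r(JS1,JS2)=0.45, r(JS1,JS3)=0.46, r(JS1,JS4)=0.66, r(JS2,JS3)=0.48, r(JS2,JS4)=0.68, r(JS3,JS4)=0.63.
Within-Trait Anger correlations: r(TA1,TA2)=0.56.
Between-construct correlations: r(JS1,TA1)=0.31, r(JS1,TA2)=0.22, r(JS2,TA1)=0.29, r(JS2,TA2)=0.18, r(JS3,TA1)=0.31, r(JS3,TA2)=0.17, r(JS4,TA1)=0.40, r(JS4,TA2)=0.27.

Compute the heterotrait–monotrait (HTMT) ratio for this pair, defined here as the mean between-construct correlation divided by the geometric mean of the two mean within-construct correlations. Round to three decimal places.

0.480

Mean heterotrait r = 2.15/8 = 0.2688.
Mean within-JS = 3.36/6 = 0.5600; mean within-TA = 0.56/1 = 0.5600.
Geometric mean = √(0.5600 × 0.5600) = 0.5600.
HTMT = 0.2688 / 0.5600 = 0.480.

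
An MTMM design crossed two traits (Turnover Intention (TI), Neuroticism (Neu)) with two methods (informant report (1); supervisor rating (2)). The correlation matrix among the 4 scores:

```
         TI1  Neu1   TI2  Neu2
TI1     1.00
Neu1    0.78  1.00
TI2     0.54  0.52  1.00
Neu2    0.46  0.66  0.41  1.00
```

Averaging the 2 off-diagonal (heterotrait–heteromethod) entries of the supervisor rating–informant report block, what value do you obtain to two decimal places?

0.49

HTHM values (method 2 × method 1): 0.52, 0.46; mean = 0.98/2 = 0.49.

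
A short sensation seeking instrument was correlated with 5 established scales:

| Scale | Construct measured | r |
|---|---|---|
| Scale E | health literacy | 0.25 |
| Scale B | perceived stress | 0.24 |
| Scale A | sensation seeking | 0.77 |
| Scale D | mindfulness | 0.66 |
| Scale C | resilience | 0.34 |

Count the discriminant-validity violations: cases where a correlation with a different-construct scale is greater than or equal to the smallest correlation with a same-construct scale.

Convergent (same construct = sensation seeking): Scale A.
Smallest convergent = 0.77. Discriminant values: 0.25, 0.24, 0.66, 0.34; count ≥ 0.77 → 0.

0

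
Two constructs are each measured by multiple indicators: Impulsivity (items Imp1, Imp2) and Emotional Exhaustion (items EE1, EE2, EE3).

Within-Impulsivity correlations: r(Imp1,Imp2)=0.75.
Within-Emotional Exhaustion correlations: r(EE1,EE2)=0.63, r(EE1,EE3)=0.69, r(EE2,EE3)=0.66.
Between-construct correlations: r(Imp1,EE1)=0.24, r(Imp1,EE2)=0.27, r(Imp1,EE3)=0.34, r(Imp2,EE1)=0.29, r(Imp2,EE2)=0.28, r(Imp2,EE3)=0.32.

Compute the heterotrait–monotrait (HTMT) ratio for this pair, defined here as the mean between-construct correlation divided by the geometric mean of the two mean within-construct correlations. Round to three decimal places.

Mean heterotrait r = 1.74/6 = 0.2900.
Mean within-Imp = 0.75/1 = 0.7500; mean within-EE = 1.98/3 = 0.6600.
Geometric mean = √(0.7500 × 0.6600) = 0.7036.
HTMT = 0.2900 / 0.7036 = 0.412.

0.412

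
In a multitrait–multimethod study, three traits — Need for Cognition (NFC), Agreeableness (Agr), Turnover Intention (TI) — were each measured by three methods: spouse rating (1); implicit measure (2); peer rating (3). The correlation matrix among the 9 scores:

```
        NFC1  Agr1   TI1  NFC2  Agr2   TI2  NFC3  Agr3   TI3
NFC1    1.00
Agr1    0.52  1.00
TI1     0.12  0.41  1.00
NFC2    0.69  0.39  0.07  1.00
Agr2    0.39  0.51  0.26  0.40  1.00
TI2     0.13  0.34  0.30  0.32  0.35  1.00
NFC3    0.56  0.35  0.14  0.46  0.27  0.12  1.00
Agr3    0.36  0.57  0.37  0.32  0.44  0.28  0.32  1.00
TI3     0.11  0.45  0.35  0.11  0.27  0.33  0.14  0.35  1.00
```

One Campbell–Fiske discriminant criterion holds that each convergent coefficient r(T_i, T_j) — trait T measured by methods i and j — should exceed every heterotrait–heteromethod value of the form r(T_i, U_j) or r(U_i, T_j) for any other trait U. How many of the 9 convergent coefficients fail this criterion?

2

Each convergent coefficient versus the relevant comparison correlations:
NFC (methods 1·2): 0.69 vs {0.39, 0.39, 0.13, 0.07} → pass.
NFC (methods 1·3): 0.56 vs {0.36, 0.35, 0.11, 0.14} → pass.
NFC (methods 2·3): 0.46 vs {0.32, 0.27, 0.11, 0.12} → pass.
Agr (methods 1·2): 0.51 vs {0.39, 0.39, 0.34, 0.26} → pass.
Agr (methods 1·3): 0.57 vs {0.35, 0.36, 0.45, 0.37} → pass.
Agr (methods 2·3): 0.44 vs {0.27, 0.32, 0.27, 0.28} → pass.
TI (methods 1·2): 0.30 vs {0.07, 0.13, 0.26, 0.34} → fail.
TI (methods 1·3): 0.35 vs {0.14, 0.11, 0.37, 0.45} → fail.
TI (methods 2·3): 0.33 vs {0.12, 0.11, 0.28, 0.27} → pass.
2 of 9 fail.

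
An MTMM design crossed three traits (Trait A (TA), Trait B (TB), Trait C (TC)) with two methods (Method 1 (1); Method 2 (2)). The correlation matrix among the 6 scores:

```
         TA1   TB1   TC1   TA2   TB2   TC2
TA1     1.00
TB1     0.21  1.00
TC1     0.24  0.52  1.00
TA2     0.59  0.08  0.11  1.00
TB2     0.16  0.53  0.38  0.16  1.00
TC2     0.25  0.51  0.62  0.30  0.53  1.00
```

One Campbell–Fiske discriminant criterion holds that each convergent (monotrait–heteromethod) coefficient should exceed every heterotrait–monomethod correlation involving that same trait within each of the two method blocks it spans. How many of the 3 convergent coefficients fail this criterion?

Each convergent coefficient versus the relevant comparison correlations:
TA (methods 1·2): 0.59 vs {0.21, 0.16, 0.24, 0.30} → pass.
TB (methods 1·2): 0.53 vs {0.21, 0.16, 0.52, 0.53} → fail.
TC (methods 1·2): 0.62 vs {0.24, 0.30, 0.52, 0.53} → pass.
1 of 3 fail.

1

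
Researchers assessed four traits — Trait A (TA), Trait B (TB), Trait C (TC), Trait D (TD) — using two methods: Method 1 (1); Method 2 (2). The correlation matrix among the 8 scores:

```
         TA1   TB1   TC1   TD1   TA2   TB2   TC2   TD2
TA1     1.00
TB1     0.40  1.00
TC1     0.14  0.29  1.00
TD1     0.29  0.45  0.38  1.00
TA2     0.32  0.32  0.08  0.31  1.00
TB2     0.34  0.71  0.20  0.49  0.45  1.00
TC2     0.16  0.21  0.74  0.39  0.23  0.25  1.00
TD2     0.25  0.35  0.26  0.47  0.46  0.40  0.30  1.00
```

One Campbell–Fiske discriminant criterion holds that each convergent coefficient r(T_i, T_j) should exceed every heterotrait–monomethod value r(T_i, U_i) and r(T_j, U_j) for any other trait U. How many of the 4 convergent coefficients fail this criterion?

1

Convergent coefficients and their comparison sets:
TA (methods 1·2): 0.32 vs {0.40, 0.45, 0.14, 0.23, 0.29, 0.46} → fail.
TB (methods 1·2): 0.71 vs {0.40, 0.45, 0.29, 0.25, 0.45, 0.40} → pass.
TC (methods 1·2): 0.74 vs {0.14, 0.23, 0.29, 0.25, 0.38, 0.30} → pass.
TD (methods 1·2): 0.47 vs {0.29, 0.46, 0.45, 0.40, 0.38, 0.30} → pass.
1 of 4 fail.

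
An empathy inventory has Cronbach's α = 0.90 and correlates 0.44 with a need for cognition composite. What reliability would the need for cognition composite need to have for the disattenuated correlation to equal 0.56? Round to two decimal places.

0.69

r_true = r_obs / √(r_xx · r_yy) ⇒ 0.56 = 0.44 / √(0.90 · r_yy).
√(0.90 · r_yy) = 0.44 / 0.56 = 0.7857; 0.90 · r_yy = 0.6173; r_yy = 0.6173 / 0.90 ≈ 0.69.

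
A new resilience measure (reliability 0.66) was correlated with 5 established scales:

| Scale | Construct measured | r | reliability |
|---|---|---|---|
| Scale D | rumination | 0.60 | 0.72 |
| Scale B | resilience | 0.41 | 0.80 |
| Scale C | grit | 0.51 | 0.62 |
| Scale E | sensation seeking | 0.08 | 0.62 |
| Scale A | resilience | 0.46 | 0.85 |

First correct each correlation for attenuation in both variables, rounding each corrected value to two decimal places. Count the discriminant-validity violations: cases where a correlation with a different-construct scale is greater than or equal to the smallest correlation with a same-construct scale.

Disattenuated r (r / √(r_scale · r_new)):
  Scale D (disc): 0.60 / √(0.72·0.66) = 0.87
  Scale B (conv): 0.41 / √(0.80·0.66) = 0.56
  Scale C (disc): 0.51 / √(0.62·0.66) = 0.80
  Scale E (disc): 0.08 / √(0.62·0.66) = 0.13
  Scale A (conv): 0.46 / √(0.85·0.66) = 0.61
Smallest convergent = 0.56. Discriminant values: 0.87, 0.80, 0.13; count ≥ 0.56 → 2.

2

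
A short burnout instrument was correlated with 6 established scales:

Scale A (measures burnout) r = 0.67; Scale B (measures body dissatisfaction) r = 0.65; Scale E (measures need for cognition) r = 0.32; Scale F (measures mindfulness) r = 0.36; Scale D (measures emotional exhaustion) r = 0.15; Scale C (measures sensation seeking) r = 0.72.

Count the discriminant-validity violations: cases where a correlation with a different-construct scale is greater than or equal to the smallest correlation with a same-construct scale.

1

Convergent (same construct = burnout): Scale A.
Smallest convergent = 0.67. Discriminant values: 0.65, 0.32, 0.36, 0.15, 0.72; count ≥ 0.67 → 1.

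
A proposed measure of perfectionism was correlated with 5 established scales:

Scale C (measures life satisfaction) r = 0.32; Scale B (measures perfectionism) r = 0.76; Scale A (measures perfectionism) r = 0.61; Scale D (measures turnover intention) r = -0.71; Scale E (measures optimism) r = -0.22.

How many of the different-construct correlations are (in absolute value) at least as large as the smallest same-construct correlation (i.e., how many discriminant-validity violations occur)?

1

Convergent (same construct = perfectionism): Scale B, Scale A.
Smallest convergent = 0.61. Discriminant |r|: 0.32, 0.71, 0.22; count ≥ 0.61 → 1.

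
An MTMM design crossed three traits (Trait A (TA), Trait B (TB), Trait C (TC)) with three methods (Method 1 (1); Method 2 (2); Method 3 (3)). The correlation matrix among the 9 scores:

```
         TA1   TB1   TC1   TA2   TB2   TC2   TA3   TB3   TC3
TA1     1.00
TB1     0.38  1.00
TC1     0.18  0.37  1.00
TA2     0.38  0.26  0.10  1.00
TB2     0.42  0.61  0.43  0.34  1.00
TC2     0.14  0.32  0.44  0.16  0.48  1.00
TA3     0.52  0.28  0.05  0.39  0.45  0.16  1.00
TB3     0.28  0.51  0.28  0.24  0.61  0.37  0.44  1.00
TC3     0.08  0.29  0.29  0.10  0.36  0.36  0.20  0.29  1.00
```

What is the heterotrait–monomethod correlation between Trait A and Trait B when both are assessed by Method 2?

Different traits, same method: r(TA2, TB2) = 0.34.

0.34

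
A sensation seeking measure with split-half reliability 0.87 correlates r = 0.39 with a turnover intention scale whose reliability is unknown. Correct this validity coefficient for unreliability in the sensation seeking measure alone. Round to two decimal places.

Single correction: r_c = r_obs / √r_xx = 0.39 / √0.87 = 0.39 / 0.9327 ≈ 0.42.

0.42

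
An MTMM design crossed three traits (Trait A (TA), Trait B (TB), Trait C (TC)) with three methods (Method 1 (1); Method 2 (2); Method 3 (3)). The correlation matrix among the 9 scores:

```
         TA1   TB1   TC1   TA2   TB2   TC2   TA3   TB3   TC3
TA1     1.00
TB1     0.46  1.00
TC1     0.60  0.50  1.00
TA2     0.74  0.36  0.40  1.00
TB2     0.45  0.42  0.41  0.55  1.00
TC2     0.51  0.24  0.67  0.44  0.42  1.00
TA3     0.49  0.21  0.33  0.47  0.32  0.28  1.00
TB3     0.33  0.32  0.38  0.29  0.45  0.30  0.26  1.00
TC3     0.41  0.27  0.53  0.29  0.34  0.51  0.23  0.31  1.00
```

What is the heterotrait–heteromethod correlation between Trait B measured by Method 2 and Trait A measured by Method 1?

Different traits and methods: r(TB2, TA1) = 0.45.

0.45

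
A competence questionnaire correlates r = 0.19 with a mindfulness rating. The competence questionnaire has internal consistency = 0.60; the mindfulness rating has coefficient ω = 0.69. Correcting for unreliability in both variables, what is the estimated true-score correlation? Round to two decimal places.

0.30

r_true = r_obs / √(r_xx · r_yy) = 0.19 / √(0.60 × 0.69) = 0.19 / √0.4140 = 0.19 / 0.6434 ≈ 0.30.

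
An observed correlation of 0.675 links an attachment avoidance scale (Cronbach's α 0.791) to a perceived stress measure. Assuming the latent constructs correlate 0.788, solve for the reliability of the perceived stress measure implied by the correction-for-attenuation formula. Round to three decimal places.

0.928

r_true = r_obs / √(r_xx · r_yy) ⇒ 0.788 = 0.675 / √(0.791 · r_yy).
√(0.791 · r_yy) = 0.675 / 0.788 = 0.8566; 0.791 · r_yy = 0.7338; r_yy = 0.7338 / 0.791 ≈ 0.928.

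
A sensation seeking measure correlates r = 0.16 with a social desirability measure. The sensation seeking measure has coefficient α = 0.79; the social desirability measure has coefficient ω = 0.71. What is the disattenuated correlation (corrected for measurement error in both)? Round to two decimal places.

0.21

r_true = r_obs / √(r_xx · r_yy) = 0.16 / √(0.79 × 0.71) = 0.16 / √0.5609 = 0.16 / 0.7489 ≈ 0.21.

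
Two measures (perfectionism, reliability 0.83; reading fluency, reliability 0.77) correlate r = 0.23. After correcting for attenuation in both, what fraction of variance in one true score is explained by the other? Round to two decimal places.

Disattenuated r = 0.23 / √(0.83 × 0.77) = 0.23 / 0.7994 = 0.2877.
Shared true-score variance = 0.2877² = 0.0828 ≈ 0.08.

0.08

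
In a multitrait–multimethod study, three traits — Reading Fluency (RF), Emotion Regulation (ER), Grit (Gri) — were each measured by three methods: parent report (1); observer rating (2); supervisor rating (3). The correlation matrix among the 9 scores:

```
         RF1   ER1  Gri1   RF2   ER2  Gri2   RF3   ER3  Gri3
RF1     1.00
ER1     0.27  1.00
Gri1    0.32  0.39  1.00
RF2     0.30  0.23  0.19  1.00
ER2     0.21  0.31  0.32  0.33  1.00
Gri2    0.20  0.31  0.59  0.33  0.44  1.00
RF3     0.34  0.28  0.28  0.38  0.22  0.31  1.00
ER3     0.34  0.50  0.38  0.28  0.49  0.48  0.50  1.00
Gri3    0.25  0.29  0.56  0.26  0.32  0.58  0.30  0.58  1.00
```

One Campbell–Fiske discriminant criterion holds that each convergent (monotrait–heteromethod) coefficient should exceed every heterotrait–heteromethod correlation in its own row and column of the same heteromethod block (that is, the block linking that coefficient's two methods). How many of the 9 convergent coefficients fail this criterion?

2

Convergent coefficients and their comparison sets:
RF (methods 1·2): 0.30 vs {0.21, 0.23, 0.20, 0.19} → pass.
RF (methods 1·3): 0.34 vs {0.34, 0.28, 0.25, 0.28} → fail.
RF (methods 2·3): 0.38 vs {0.28, 0.22, 0.26, 0.31} → pass.
ER (methods 1·2): 0.31 vs {0.23, 0.21, 0.31, 0.32} → fail.
ER (methods 1·3): 0.50 vs {0.28, 0.34, 0.29, 0.38} → pass.
ER (methods 2·3): 0.49 vs {0.22, 0.28, 0.32, 0.48} → pass.
Gri (methods 1·2): 0.59 vs {0.19, 0.20, 0.32, 0.31} → pass.
Gri (methods 1·3): 0.56 vs {0.28, 0.25, 0.38, 0.29} → pass.
Gri (methods 2·3): 0.58 vs {0.31, 0.26, 0.48, 0.32} → pass.
2 of 9 fail.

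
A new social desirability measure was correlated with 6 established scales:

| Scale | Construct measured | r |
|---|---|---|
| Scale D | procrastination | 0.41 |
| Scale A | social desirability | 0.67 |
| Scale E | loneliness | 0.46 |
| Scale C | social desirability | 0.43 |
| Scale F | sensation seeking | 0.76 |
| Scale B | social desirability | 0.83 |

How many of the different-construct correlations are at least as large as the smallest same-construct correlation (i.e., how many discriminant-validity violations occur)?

Convergent (same construct = social desirability): Scale A, Scale C, Scale B.
Smallest convergent = 0.43. Discriminant values: 0.41, 0.46, 0.76; count ≥ 0.43 → 2.

2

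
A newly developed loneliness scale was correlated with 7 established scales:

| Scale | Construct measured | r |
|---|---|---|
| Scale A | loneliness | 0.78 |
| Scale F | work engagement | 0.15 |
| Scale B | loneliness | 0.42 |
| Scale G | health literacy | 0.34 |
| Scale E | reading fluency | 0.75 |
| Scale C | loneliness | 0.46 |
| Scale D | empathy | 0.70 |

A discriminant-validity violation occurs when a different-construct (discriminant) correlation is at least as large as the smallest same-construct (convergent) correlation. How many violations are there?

2

Convergent (same construct = loneliness): Scale A, Scale B, Scale C.
Smallest convergent = 0.42. Discriminant values: 0.15, 0.34, 0.75, 0.70; count ≥ 0.42 → 2.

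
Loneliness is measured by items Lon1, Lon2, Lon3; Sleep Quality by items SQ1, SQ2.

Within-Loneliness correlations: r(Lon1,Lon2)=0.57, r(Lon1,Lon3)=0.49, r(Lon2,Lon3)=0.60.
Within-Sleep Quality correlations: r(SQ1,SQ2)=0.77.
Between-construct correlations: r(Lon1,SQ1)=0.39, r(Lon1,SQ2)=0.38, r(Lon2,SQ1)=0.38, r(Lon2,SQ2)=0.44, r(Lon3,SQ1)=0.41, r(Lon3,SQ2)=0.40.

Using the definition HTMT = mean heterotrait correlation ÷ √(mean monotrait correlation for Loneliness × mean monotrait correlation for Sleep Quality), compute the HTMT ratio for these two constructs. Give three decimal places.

Mean heterotrait r = 2.40/6 = 0.4000.
Mean within-Lon = 1.66/3 = 0.5533; mean within-SQ = 0.77/1 = 0.7700.
Geometric mean = √(0.5533 × 0.7700) = 0.6527.
HTMT = 0.4000 / 0.6527 = 0.613.

0.613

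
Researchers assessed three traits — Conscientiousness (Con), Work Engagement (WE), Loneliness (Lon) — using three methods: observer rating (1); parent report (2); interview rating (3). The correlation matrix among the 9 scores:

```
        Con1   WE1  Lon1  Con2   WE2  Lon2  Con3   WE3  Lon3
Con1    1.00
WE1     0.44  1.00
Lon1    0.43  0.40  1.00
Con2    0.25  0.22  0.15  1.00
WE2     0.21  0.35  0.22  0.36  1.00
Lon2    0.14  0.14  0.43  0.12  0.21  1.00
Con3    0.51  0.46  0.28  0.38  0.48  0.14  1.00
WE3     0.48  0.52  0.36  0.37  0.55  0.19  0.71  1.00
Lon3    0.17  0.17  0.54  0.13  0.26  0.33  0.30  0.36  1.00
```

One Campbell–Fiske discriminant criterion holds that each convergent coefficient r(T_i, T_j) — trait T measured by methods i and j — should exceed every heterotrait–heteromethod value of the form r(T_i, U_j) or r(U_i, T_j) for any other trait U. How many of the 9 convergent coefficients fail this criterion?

Convergent coefficients and their comparison sets:
Con (methods 1·2): 0.25 vs {0.21, 0.22, 0.14, 0.15} → pass.
Con (methods 1·3): 0.51 vs {0.48, 0.46, 0.17, 0.28} → pass.
Con (methods 2·3): 0.38 vs {0.37, 0.48, 0.13, 0.14} → fail.
WE (methods 1·2): 0.35 vs {0.22, 0.21, 0.14, 0.22} → pass.
WE (methods 1·3): 0.52 vs {0.46, 0.48, 0.17, 0.36} → pass.
WE (methods 2·3): 0.55 vs {0.48, 0.37, 0.26, 0.19} → pass.
Lon (methods 1·2): 0.43 vs {0.15, 0.14, 0.22, 0.14} → pass.
Lon (methods 1·3): 0.54 vs {0.28, 0.17, 0.36, 0.17} → pass.
Lon (methods 2·3): 0.33 vs {0.14, 0.13, 0.19, 0.26} → pass.
1 of 9 fail.

1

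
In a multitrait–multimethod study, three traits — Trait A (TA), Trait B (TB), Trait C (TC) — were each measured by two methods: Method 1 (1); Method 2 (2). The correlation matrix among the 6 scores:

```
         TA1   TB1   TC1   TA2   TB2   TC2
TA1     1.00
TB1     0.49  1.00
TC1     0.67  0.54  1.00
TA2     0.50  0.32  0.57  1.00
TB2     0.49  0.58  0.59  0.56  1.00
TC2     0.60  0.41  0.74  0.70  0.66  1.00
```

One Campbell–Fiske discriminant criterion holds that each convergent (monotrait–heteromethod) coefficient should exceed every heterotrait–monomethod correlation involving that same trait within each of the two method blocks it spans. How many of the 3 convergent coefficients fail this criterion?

2

Checking each validity diagonal entry against its comparison values:
TA (methods 1·2): 0.50 vs {0.49, 0.56, 0.67, 0.70} → fail.
TB (methods 1·2): 0.58 vs {0.49, 0.56, 0.54, 0.66} → fail.
TC (methods 1·2): 0.74 vs {0.67, 0.70, 0.54, 0.66} → pass.
2 of 3 fail.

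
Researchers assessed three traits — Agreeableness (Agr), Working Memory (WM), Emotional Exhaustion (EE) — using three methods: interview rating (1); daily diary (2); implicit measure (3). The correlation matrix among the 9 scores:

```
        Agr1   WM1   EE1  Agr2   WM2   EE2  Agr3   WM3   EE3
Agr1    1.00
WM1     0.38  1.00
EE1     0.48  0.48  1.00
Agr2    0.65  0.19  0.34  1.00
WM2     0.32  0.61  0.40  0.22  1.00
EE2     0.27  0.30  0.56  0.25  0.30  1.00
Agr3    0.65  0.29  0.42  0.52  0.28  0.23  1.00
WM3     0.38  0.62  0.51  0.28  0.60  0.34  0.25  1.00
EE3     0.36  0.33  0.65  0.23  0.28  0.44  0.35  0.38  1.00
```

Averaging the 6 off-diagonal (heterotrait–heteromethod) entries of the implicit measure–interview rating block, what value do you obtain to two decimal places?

0.38

HTHM values (method 3 × method 1): 0.29, 0.42, 0.38, 0.51, 0.36, 0.33; mean = 2.29/6 = 0.38.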